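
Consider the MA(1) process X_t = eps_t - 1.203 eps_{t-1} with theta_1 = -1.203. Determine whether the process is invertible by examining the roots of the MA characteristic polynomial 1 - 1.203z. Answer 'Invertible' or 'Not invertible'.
\text{Not invertible}

The MA(q) characteristic polynomial is P(z) = 1 - 1.203z.
Invertibility requires all roots to lie outside the unit circle, i.e. |z| > 1 for every root.
This is linear in z: 1 + (-1.203) z = 0  =>  z = -1/(-1.203) = 0.831255,  |z| = 0.831255.
Moduli of all roots: 0.8313.
All moduli strictly greater than 1? No.
Verdict: Not invertible.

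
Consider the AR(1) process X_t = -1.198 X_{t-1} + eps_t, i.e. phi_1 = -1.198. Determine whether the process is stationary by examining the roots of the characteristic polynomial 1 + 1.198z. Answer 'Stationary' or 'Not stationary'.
\text{Not stationary}

The AR(p) characteristic polynomial is P(z) = 1 + 1.198z.
Stationarity requires all roots to lie outside the unit circle, i.e. |z| > 1 for every root.
This is linear in z: 1 + (1.198) z = 0  =>  z = -1/(1.198) = -0.834725,  |z| = 0.834725.
Moduli of all roots: 0.8347.
All moduli strictly greater than 1? No.
Verdict: Not stationary.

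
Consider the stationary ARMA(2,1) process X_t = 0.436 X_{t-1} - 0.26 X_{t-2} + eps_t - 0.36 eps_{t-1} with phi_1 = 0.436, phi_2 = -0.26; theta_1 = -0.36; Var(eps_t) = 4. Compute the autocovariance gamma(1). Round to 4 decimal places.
\gamma(1) = 0.3419

Multiply the model equation by X_{t-k} and take expectations. With theta_0 = psi_0 = 1 and psi_j the MA(infinity) weights, this gives
  gamma(k) - sum_i phi_i gamma(k-i) = c_k,
  c_k = sigma^2 * sum_{j=k..q} theta_j psi_{j-k}   (c_k = 0 for k > q),
using gamma(-m) = gamma(m).
psi-weights needed (psi_j = theta_j + sum_i phi_i psi_{j-i}):
  psi_1 = theta_1 + phi_1 = -0.36 + (0.436) = 0.076
Right-hand sides:
  c_0 = sigma^2 (1 + theta_1 psi_1) = 4 * (1 + (-0.36)(0.076)) = 4 * 0.97264 = 3.89056
  c_1 = sigma^2 theta_1 = 4 * (-0.36) = -1.44
  c_2 = 0
Equations for k = 0, 1, 2 (AR order 2, c_2 = 0):
  (E0) gamma(0) = phi_1 gamma(1) + phi_2 gamma(2) + c_0
  (E1) gamma(1) = phi_1 gamma(0) + phi_2 gamma(1) + c_1
  (E2) gamma(2) = phi_1 gamma(1) + phi_2 gamma(0)
From (E1): gamma(1) = A gamma(0) + B with
  A = phi_1 / (1 - phi_2) = 0.436 / 1.26 = 0.346032,   B = c_1 / (1 - phi_2) = -1.44 / 1.26 = -1.142857.
Insert (E2) into (E0): gamma(0) (1 - phi_2^2) = phi_1 (1 + phi_2) gamma(1) + c_0.
  phi_1 (1 + phi_2) = (0.436)(0.74) = 0.32264,   1 - phi_2^2 = 0.9324.
Replace gamma(1) by A gamma(0) + B and collect gamma(0):
  gamma(0) [0.9324 - (0.32264)(0.346032)] = (0.32264)(-1.142857) + 3.89056
  gamma(0) * 0.820756 = 3.521829
  gamma(0) = 3.521829 / 0.820756 = 4.290955.
  gamma(1) = A gamma(0) + B = (0.346032)(4.290955) + (-1.142857) = 0.34195.
Therefore gamma(1) = 0.3419 (to 4 decimal places).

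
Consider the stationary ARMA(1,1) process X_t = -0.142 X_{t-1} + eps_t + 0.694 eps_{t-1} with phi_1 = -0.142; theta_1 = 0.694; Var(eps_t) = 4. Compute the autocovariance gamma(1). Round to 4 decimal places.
\gamma(1) = 2.0314

Multiply the model equation by X_{t-k} and take expectations. With theta_0 = psi_0 = 1 and psi_j the MA(infinity) weights, this gives
  gamma(k) - sum_i phi_i gamma(k-i) = c_k,
  c_k = sigma^2 * sum_{j=k..q} theta_j psi_{j-k}   (c_k = 0 for k > q),
using gamma(-m) = gamma(m).
psi-weights needed (psi_j = theta_j + sum_i phi_i psi_{j-i}):
  psi_1 = theta_1 + phi_1 = 0.694 + (-0.142) = 0.552
Right-hand sides:
  c_0 = sigma^2 (1 + theta_1 psi_1) = 4 * (1 + (0.694)(0.552)) = 4 * 1.383088 = 5.532352
  c_1 = sigma^2 theta_1 = 4 * (0.694) = 2.776
  c_2 = 0
Equations for k = 0 and k = 1 (AR order 1):
  gamma(0) = phi_1 gamma(1) + c_0
  gamma(1) = phi_1 gamma(0) + c_1
Substituting the second into the first: gamma(0) (1 - phi_1^2) = c_0 + phi_1 c_1, so
  gamma(0) = (c_0 + phi_1 c_1) / (1 - phi_1^2) = (5.532352 + (-0.142)(2.776)) / (1 - (-0.142)^2) = 5.13816 / 0.979836 = 5.243898.
  gamma(1) = phi_1 gamma(0) + c_1 = (-0.142)(5.243898) + (2.776) = 2.031366.
Therefore gamma(1) = 2.0314 (to 4 decimal places).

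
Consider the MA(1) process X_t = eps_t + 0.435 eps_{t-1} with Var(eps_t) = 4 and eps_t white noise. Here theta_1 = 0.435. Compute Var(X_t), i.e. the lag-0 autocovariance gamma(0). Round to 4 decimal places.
\gamma(0) = 4.7569

For an MA(q) process X_t = eps_t + sum_i theta_i eps_{t-i} with
Var(eps_t) = sigma^2, the variance is
  gamma(0) = sigma^2 * (1 + sum_i theta_i^2).
  sum_i theta_i^2 = (0.435)^2 = 0.189225.
  gamma(0) = 4 * (1 + 0.189225) = 4 * 1.189225 = 4.7569.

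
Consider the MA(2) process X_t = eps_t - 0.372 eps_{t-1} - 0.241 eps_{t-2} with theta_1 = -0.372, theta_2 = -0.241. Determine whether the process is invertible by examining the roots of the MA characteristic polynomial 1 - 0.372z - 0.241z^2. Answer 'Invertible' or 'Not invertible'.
\text{Invertible}

The MA(q) characteristic polynomial is P(z) = 1 - 0.372z - 0.241z^2.
Invertibility requires all roots to lie outside the unit circle, i.e. |z| > 1 for every root.
Set 1 + (-0.372) z + (-0.241) z^2 = 0, i.e. a z^2 + b z + c = 0 with a = -0.241, b = -0.372, c = 1.
Discriminant D = b^2 - 4ac = (-0.372)^2 - 4*(-0.241)*1 = 0.138384 - (-0.964) = 1.102384.
D >= 0, so the roots are real: z = (-b +/- sqrt(D)) / (2a) = (0.372 +/- 1.049945) / (-0.482).
  z_1 = (0.372 + 1.049945) / (-0.482) = -2.9501,   |z_1| = 2.9501.
  z_2 = (0.372 - 1.049945) / (-0.482) = 1.4065,   |z_2| = 1.4065.
Moduli of all roots: 2.9501, 1.4065.
All moduli strictly greater than 1? Yes.
Verdict: Invertible.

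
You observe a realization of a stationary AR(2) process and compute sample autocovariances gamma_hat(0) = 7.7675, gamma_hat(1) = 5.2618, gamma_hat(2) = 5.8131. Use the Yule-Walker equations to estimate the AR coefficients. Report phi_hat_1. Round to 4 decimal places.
\hat\phi_{1} = 0.3150

The Yule-Walker equations for an AR(p) process read, in matrix form,
  Gamma_p phi = r_p,   with   (Gamma_p)_{ij} = gamma(|i - j|),
                       (r_p)_i = gamma(i),   i,j = 1..p.
Substitute the sample gammas (Toeplitz matrix and right-hand side of size 2):
  Gamma_p = [[7.7675, 5.2618], [5.2618, 7.7675]]
  r_p     = [5.2618, 5.8131]
Written out:
  7.7675 phi_1 + 5.2618 phi_2 = 5.2618
  5.2618 phi_1 + 7.7675 phi_2 = 5.8131
Solve by Cramer's rule:
  det = gamma(0)^2 - gamma(1)^2 = (7.7675)^2 - (5.2618)^2 = 60.33405625 - 27.68653924 = 32.64751701
  phi_hat_1 = [gamma(1) gamma(0) - gamma(1) gamma(2)] / det = [(5.2618)(7.7675) - (5.2618)(5.8131)] / 32.64751701 = 10.28366192 / 32.64751701 = 0.315
  phi_hat_2 = [gamma(0) gamma(2) - gamma(1)^2] / det = [(7.7675)(5.8131) - (5.2618)^2] / 32.64751701 = 17.46671501 / 32.64751701 = 0.535
So phi_hat = [0.3150, 0.5350].
Therefore phi_hat_1 = 0.3150.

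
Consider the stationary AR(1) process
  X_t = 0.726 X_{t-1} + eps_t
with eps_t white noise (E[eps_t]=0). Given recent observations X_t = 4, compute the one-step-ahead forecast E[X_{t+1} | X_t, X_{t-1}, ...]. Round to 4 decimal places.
E[X_{t+1} \mid \mathcal F_t] = 2.9040

For an AR(p) model X_t = c + sum_i phi_i X_{t-i} + eps_t, the
one-step-ahead conditional mean is
  E[X_{t+1} | X_t, ...] = c + sum_i phi_i X_{t+1-i}.
Substitute known values:
  E[X_{t+1} | ...] = (0.726) * (4)
                   = 2.9040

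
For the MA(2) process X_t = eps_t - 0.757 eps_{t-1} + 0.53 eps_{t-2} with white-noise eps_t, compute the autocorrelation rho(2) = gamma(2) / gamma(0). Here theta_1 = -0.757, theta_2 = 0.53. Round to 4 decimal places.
\rho(2) = 0.2859

For an MA(q) process with theta_0 = 1, the autocovariance is
  gamma(k) = sigma^2 * sum_{i=0..q-k} theta_i * theta_{i+k},
and rho(k) = gamma(k) / gamma(0). Sigma^2 cancels.
  numerator   = (1)*(0.53) = 0.53.
  denominator = (1)^2 + (-0.757)^2 + (0.53)^2 = 1.853949.
  rho(2) = 0.53 / 1.853949 = 0.2859.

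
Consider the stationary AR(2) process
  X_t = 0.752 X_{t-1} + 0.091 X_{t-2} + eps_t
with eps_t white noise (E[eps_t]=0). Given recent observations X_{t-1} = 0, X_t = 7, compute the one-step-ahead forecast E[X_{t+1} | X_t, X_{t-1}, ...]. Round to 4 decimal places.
E[X_{t+1} \mid \mathcal F_t] = 5.2640

For an AR(p) model X_t = c + sum_i phi_i X_{t-i} + eps_t, the
one-step-ahead conditional mean is
  E[X_{t+1} | X_t, ...] = c + sum_i phi_i X_{t+1-i}.
Substitute known values:
  E[X_{t+1} | ...] = (0.752) * (7) + (0.091) * (0)
                   = 5.2640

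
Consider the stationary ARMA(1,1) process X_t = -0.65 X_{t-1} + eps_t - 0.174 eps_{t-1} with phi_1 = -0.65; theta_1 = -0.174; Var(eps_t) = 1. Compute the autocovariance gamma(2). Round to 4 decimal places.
\gamma(2) = 1.0323

Multiply the model equation by X_{t-k} and take expectations. With theta_0 = psi_0 = 1 and psi_j the MA(infinity) weights, this gives
  gamma(k) - sum_i phi_i gamma(k-i) = c_k,
  c_k = sigma^2 * sum_{j=k..q} theta_j psi_{j-k}   (c_k = 0 for k > q),
using gamma(-m) = gamma(m).
psi-weights needed (psi_j = theta_j + sum_i phi_i psi_{j-i}):
  psi_1 = theta_1 + phi_1 = -0.174 + (-0.65) = -0.824
Right-hand sides:
  c_0 = sigma^2 (1 + theta_1 psi_1) = 1 * (1 + (-0.174)(-0.824)) = 1 * 1.143376 = 1.143376
  c_1 = sigma^2 theta_1 = 1 * (-0.174) = -0.174
  c_2 = 0
Equations for k = 0 and k = 1 (AR order 1):
  gamma(0) = phi_1 gamma(1) + c_0
  gamma(1) = phi_1 gamma(0) + c_1
Substituting the second into the first: gamma(0) (1 - phi_1^2) = c_0 + phi_1 c_1, so
  gamma(0) = (c_0 + phi_1 c_1) / (1 - phi_1^2) = (1.143376 + (-0.65)(-0.174)) / (1 - (-0.65)^2) = 1.256476 / 0.5775 = 2.175716.
  gamma(1) = phi_1 gamma(0) + c_1 = (-0.65)(2.175716) + (-0.174) = -1.588215.
For k = 2 (> q): gamma(2) = phi_1 gamma(1) = (-0.65)(-1.588215) = 1.03234.
Therefore gamma(2) = 1.0323 (to 4 decimal places).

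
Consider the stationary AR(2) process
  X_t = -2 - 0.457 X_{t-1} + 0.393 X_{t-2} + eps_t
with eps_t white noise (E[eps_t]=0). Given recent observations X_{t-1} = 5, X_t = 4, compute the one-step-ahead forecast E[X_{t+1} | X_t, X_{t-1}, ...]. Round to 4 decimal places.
E[X_{t+1} \mid \mathcal F_t] = -1.8630

For an AR(p) model X_t = c + sum_i phi_i X_{t-i} + eps_t, the
one-step-ahead conditional mean is
  E[X_{t+1} | X_t, ...] = c + sum_i phi_i X_{t+1-i}.
Substitute known values:
  E[X_{t+1} | ...] = -2 + (-0.457) * (4) + (0.393) * (5)
                   = -1.8630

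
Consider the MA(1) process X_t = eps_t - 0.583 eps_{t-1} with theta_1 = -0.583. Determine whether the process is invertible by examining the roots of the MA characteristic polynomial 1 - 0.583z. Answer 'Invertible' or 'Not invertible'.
\text{Invertible}

The MA(q) characteristic polynomial is P(z) = 1 - 0.583z.
Invertibility requires all roots to lie outside the unit circle, i.e. |z| > 1 for every root.
This is linear in z: 1 + (-0.583) z = 0  =>  z = -1/(-0.583) = 1.715266,  |z| = 1.715266.
Moduli of all roots: 1.7153.
All moduli strictly greater than 1? Yes.
Verdict: Invertible.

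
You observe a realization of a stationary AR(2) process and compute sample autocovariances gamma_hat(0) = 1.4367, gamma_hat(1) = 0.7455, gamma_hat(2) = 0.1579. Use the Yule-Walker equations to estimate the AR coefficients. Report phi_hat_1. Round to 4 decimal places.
\hat\phi_{1} = 0.6321

The Yule-Walker equations for an AR(p) process read, in matrix form,
  Gamma_p phi = r_p,   with   (Gamma_p)_{ij} = gamma(|i - j|),
                       (r_p)_i = gamma(i),   i,j = 1..p.
Substitute the sample gammas (Toeplitz matrix and right-hand side of size 2):
  Gamma_p = [[1.4367, 0.7455], [0.7455, 1.4367]]
  r_p     = [0.7455, 0.1579]
Written out:
  1.4367 phi_1 + 0.7455 phi_2 = 0.7455
  0.7455 phi_1 + 1.4367 phi_2 = 0.1579
Solve by Cramer's rule:
  det = gamma(0)^2 - gamma(1)^2 = (1.4367)^2 - (0.7455)^2 = 2.06410689 - 0.55577025 = 1.50833664
  phi_hat_1 = [gamma(1) gamma(0) - gamma(1) gamma(2)] / det = [(0.7455)(1.4367) - (0.7455)(0.1579)] / 1.50833664 = 0.9533454 / 1.50833664 = 0.6321
  phi_hat_2 = [gamma(0) gamma(2) - gamma(1)^2] / det = [(1.4367)(0.1579) - (0.7455)^2] / 1.50833664 = -0.32891532 / 1.50833664 = -0.2181
So phi_hat = [0.6321, -0.2181].
Therefore phi_hat_1 = 0.6321.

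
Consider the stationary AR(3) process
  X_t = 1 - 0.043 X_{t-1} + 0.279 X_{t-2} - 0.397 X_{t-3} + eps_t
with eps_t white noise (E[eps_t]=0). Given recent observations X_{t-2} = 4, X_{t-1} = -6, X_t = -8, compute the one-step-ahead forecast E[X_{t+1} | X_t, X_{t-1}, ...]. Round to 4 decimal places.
E[X_{t+1} \mid \mathcal F_t] = -1.9180

For an AR(p) model X_t = c + sum_i phi_i X_{t-i} + eps_t, the
one-step-ahead conditional mean is
  E[X_{t+1} | X_t, ...] = c + sum_i phi_i X_{t+1-i}.
Substitute known values:
  E[X_{t+1} | ...] = 1 + (-0.043) * (-8) + (0.279) * (-6) + (-0.397) * (4)
                   = -1.9180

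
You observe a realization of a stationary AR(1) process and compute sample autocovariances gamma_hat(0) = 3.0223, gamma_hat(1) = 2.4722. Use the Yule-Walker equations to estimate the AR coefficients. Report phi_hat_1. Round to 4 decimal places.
\hat\phi_{1} = 0.8180

The Yule-Walker equations for an AR(p) process read, in matrix form,
  Gamma_p phi = r_p,   with   (Gamma_p)_{ij} = gamma(|i - j|),
                       (r_p)_i = gamma(i),   i,j = 1..p.
Substitute the sample gammas (Toeplitz matrix and right-hand side of size 1):
  Gamma_p = [[3.0223]]
  r_p     = [2.4722]
With p = 1 this is the single equation gamma(0) phi_1 = gamma(1):
  phi_hat_1 = gamma(1) / gamma(0) = 2.4722 / 3.0223 = 0.8180.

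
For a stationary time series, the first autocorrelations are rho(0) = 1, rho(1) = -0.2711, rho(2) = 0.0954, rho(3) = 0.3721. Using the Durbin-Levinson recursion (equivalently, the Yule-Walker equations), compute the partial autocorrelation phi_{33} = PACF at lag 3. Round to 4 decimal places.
\phi_{33} = 0.4360

The PACF at lag k is phi_{kk}, the last component of the solution
to the Yule-Walker system G_k phi = r_k where
  (G_k)_{ij} = rho(|i - j|), (r_k)_i = rho(i), i,j = 1..k.
Equivalently, Durbin-Levinson gives phi_{kk} iteratively:
  phi_{11} = rho(1)
  phi_{kk} = [rho(k) - sum_{j=1..k-1} phi_{k-1,j} rho(k-j)]
            / [1 - sum_{j=1..k-1} phi_{k-1,j} rho(j)],
  phi_{k,j} = phi_{k-1,j} - phi_{kk} phi_{k-1,k-j},  j = 1..k-1.
Step k = 1:
  phi_11 = rho(1) = -0.2711.
Step k = 2:
  phi_22 = [rho(2) - phi_11 rho(1)] / [1 - phi_11 rho(1)] = [0.0954 - (-0.2711)(-0.2711)] / [1 - (-0.2711)(-0.2711)]
         = 0.02190479 / 0.92650479 = 0.023642.
  Update: phi_21 = phi_11 - phi_22 phi_11 = -0.2711 - (0.023642)(-0.2711) = -0.264691.
Step k = 3:
  phi_33 = [rho(3) - phi_21 rho(2) - phi_22 rho(1)] / [1 - phi_21 rho(1) - phi_22 rho(2)]
    numerator   = 0.3721 - (-0.264691)(0.0954) - (0.023642)(-0.2711) = 0.40376093
    denominator = 1 - (-0.264691)(-0.2711) - (0.023642)(0.0954) = 0.92598691
  phi_33 = 0.40376093 / 0.92598691 = 0.436.
Therefore phi_{33} = 0.4360.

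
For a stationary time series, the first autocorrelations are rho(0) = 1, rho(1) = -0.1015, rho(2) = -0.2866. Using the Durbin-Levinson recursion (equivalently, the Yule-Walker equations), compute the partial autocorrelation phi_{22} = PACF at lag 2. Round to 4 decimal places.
\phi_{22} = -0.3000

The PACF at lag k is phi_{kk}, the last component of the solution
to the Yule-Walker system G_k phi = r_k where
  (G_k)_{ij} = rho(|i - j|), (r_k)_i = rho(i), i,j = 1..k.
Equivalently, Durbin-Levinson gives phi_{kk} iteratively:
  phi_{11} = rho(1)
  phi_{kk} = [rho(k) - sum_{j=1..k-1} phi_{k-1,j} rho(k-j)]
            / [1 - sum_{j=1..k-1} phi_{k-1,j} rho(j)],
  phi_{k,j} = phi_{k-1,j} - phi_{kk} phi_{k-1,k-j},  j = 1..k-1.
Step k = 1:
  phi_11 = rho(1) = -0.1015.
Step k = 2:
  phi_22 = [rho(2) - phi_11 rho(1)] / [1 - phi_11 rho(1)] = [-0.2866 - (-0.1015)(-0.1015)] / [1 - (-0.1015)(-0.1015)]
         = -0.29690225 / 0.98969775 = -0.3.
Therefore phi_{22} = -0.3000.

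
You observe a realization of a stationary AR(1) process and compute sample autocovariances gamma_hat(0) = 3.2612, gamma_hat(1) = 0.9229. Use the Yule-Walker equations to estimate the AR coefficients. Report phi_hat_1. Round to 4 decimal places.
\hat\phi_{1} = 0.2830

The Yule-Walker equations for an AR(p) process read, in matrix form,
  Gamma_p phi = r_p,   with   (Gamma_p)_{ij} = gamma(|i - j|),
                       (r_p)_i = gamma(i),   i,j = 1..p.
Substitute the sample gammas (Toeplitz matrix and right-hand side of size 1):
  Gamma_p = [[3.2612]]
  r_p     = [0.9229]
With p = 1 this is the single equation gamma(0) phi_1 = gamma(1):
  phi_hat_1 = gamma(1) / gamma(0) = 0.9229 / 3.2612 = 0.2830.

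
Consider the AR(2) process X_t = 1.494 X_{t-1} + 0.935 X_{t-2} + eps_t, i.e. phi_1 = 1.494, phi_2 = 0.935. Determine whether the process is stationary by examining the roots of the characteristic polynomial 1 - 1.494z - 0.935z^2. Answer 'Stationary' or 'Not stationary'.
\text{Not stationary}

The AR(p) characteristic polynomial is P(z) = 1 - 1.494z - 0.935z^2.
Stationarity requires all roots to lie outside the unit circle, i.e. |z| > 1 for every root.
Set 1 + (-1.494) z + (-0.935) z^2 = 0, i.e. a z^2 + b z + c = 0 with a = -0.935, b = -1.494, c = 1.
Discriminant D = b^2 - 4ac = (-1.494)^2 - 4*(-0.935)*1 = 2.232036 - (-3.74) = 5.972036.
D >= 0, so the roots are real: z = (-b +/- sqrt(D)) / (2a) = (1.494 +/- 2.443775) / (-1.87).
  z_1 = (1.494 + 2.443775) / (-1.87) = -2.1058,   |z_1| = 2.1058.
  z_2 = (1.494 - 2.443775) / (-1.87) = 0.5079,   |z_2| = 0.5079.
Moduli of all roots: 2.1058, 0.5079.
All moduli strictly greater than 1? No.
Verdict: Not stationary.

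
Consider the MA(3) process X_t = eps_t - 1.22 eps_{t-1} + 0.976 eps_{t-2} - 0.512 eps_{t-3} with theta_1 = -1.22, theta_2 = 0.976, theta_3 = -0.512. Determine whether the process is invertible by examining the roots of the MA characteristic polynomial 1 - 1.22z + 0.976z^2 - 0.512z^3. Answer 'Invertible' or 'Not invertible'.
\text{Invertible}

The MA(q) characteristic polynomial is P(z) = 1 - 1.22z + 0.976z^2 - 0.512z^3.
Invertibility requires all roots to lie outside the unit circle, i.e. |z| > 1 for every root.
Degree 3: look for a simple real root z0 first, then factor out (1 - z/z0) and solve the remaining quadratic.
Testing z0 = 1.25: P(1.25) = 1 + (-1.22)(1.25) + (0.976)(1.25)^2 + (-0.512)(1.25)^3
  = 1 + (-1.525) + (1.525) + (-1) = 0.  So z_0 = 1.25 is a root, |z_0| = 1.25.
Divide out the factor (1 - 0.8 z) = (1 - z/z0) (since 1/z0 = 0.8):
  P(z) = (1 - 0.8 z)(1 + (-0.42) z + (0.64) z^2)
  [check: z-coef -0.42 - (0.8) = -1.22; z^2-coef 0.64 - (0.8)(-0.42) = 0.976; z^3-coef -(0.8)(0.64) = -0.512.]
Remaining roots from the quadratic factor 1 + (-0.42) z + (0.64) z^2:
  Set 1 + (-0.42) z + (0.64) z^2 = 0, i.e. a z^2 + b z + c = 0 with a = 0.64, b = -0.42, c = 1.
  Discriminant D = b^2 - 4ac = (-0.42)^2 - 4*(0.64)*1 = 0.1764 - (2.56) = -2.3836.
  D < 0, so the roots are the complex-conjugate pair z = (-b +/- i sqrt(-D)) / (2a) = 0.3281 +/- 1.2062i.
  For a conjugate pair |z|^2 = z * conj(z) = (product of roots) = c/a = 1/(0.64) = 1.5625, so |z| = sqrt(1.5625) = 1.25 for both roots.
Moduli of all roots: 1.2500, 1.2500, 1.2500.
All moduli strictly greater than 1? Yes.
Verdict: Invertible.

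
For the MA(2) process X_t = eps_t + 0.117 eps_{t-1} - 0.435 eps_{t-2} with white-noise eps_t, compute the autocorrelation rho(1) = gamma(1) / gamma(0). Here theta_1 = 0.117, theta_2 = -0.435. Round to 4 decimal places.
\rho(1) = 0.0550

For an MA(q) process with theta_0 = 1, the autocovariance is
  gamma(k) = sigma^2 * sum_{i=0..q-k} theta_i * theta_{i+k},
and rho(k) = gamma(k) / gamma(0). Sigma^2 cancels.
  numerator   = (1)*(0.117) + (0.117)*(-0.435) = 0.066105.
  denominator = (1)^2 + (0.117)^2 + (-0.435)^2 = 1.202914.
  rho(1) = 0.066105 / 1.202914 = 0.0550.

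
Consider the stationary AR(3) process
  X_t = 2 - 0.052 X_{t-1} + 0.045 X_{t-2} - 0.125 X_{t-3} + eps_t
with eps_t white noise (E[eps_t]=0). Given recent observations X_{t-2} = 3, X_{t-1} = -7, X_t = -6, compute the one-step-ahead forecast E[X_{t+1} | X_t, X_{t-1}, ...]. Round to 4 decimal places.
E[X_{t+1} \mid \mathcal F_t] = 1.6220

For an AR(p) model X_t = c + sum_i phi_i X_{t-i} + eps_t, the
one-step-ahead conditional mean is
  E[X_{t+1} | X_t, ...] = c + sum_i phi_i X_{t+1-i}.
Substitute known values:
  E[X_{t+1} | ...] = 2 + (-0.052) * (-6) + (0.045) * (-7) + (-0.125) * (3)
                   = 1.6220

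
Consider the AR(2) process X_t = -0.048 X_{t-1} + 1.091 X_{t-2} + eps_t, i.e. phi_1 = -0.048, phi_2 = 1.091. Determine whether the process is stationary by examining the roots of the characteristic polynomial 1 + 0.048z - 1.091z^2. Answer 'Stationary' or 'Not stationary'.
\text{Not stationary}

The AR(p) characteristic polynomial is P(z) = 1 + 0.048z - 1.091z^2.
Stationarity requires all roots to lie outside the unit circle, i.e. |z| > 1 for every root.
Set 1 + (0.048) z + (-1.091) z^2 = 0, i.e. a z^2 + b z + c = 0 with a = -1.091, b = 0.048, c = 1.
Discriminant D = b^2 - 4ac = (0.048)^2 - 4*(-1.091)*1 = 0.002304 - (-4.364) = 4.366304.
D >= 0, so the roots are real: z = (-b +/- sqrt(D)) / (2a) = (-0.048 +/- 2.08957) / (-2.182).
  z_1 = (-0.048 + 2.08957) / (-2.182) = -0.9356,   |z_1| = 0.9356.
  z_2 = (-0.048 - 2.08957) / (-2.182) = 0.9796,   |z_2| = 0.9796.
Moduli of all roots: 0.9356, 0.9796.
All moduli strictly greater than 1? No.
Verdict: Not stationary.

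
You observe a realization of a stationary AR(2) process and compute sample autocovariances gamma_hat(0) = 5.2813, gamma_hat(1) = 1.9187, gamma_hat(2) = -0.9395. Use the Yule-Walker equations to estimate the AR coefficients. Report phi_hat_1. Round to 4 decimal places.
\hat\phi_{1} = 0.4930

The Yule-Walker equations for an AR(p) process read, in matrix form,
  Gamma_p phi = r_p,   with   (Gamma_p)_{ij} = gamma(|i - j|),
                       (r_p)_i = gamma(i),   i,j = 1..p.
Substitute the sample gammas (Toeplitz matrix and right-hand side of size 2):
  Gamma_p = [[5.2813, 1.9187], [1.9187, 5.2813]]
  r_p     = [1.9187, -0.9395]
Written out:
  5.2813 phi_1 + 1.9187 phi_2 = 1.9187
  1.9187 phi_1 + 5.2813 phi_2 = -0.9395
Solve by Cramer's rule:
  det = gamma(0)^2 - gamma(1)^2 = (5.2813)^2 - (1.9187)^2 = 27.89212969 - 3.68140969 = 24.21072
  phi_hat_1 = [gamma(1) gamma(0) - gamma(1) gamma(2)] / det = [(1.9187)(5.2813) - (1.9187)(-0.9395)] / 24.21072 = 11.93584896 / 24.21072 = 0.493
  phi_hat_2 = [gamma(0) gamma(2) - gamma(1)^2] / det = [(5.2813)(-0.9395) - (1.9187)^2] / 24.21072 = -8.64319104 / 24.21072 = -0.357
So phi_hat = [0.4930, -0.3570].
Therefore phi_hat_1 = 0.4930.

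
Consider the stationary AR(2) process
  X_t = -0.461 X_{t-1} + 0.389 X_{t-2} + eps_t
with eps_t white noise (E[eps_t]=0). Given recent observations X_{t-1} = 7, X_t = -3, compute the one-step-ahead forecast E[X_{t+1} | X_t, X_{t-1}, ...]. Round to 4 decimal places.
E[X_{t+1} \mid \mathcal F_t] = 4.1060

For an AR(p) model X_t = c + sum_i phi_i X_{t-i} + eps_t, the
one-step-ahead conditional mean is
  E[X_{t+1} | X_t, ...] = c + sum_i phi_i X_{t+1-i}.
Substitute known values:
  E[X_{t+1} | ...] = (-0.461) * (-3) + (0.389) * (7)
                   = 4.1060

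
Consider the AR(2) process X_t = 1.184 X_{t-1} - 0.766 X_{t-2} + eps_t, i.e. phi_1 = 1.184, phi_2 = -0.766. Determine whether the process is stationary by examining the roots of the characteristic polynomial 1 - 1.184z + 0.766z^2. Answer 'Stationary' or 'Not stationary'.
\text{Stationary}

The AR(p) characteristic polynomial is P(z) = 1 - 1.184z + 0.766z^2.
Stationarity requires all roots to lie outside the unit circle, i.e. |z| > 1 for every root.
Set 1 + (-1.184) z + (0.766) z^2 = 0, i.e. a z^2 + b z + c = 0 with a = 0.766, b = -1.184, c = 1.
Discriminant D = b^2 - 4ac = (-1.184)^2 - 4*(0.766)*1 = 1.401856 - (3.064) = -1.662144.
D < 0, so the roots are the complex-conjugate pair z = (-b +/- i sqrt(-D)) / (2a) = 0.7728 +/- 0.8415i.
For a conjugate pair |z|^2 = z * conj(z) = (product of roots) = c/a = 1/(0.766) = 1.305483, so |z| = sqrt(1.305483) = 1.1426 for both roots.
Moduli of all roots: 1.1426, 1.1426.
All moduli strictly greater than 1? Yes.
Verdict: Stationary.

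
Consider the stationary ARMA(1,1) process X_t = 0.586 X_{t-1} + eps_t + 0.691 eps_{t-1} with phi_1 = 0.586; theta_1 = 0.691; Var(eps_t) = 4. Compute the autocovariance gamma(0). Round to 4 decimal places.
\gamma(0) = 13.9343

Multiply the model equation by X_{t-k} and take expectations. With theta_0 = psi_0 = 1 and psi_j the MA(infinity) weights, this gives
  gamma(k) - sum_i phi_i gamma(k-i) = c_k,
  c_k = sigma^2 * sum_{j=k..q} theta_j psi_{j-k}   (c_k = 0 for k > q),
using gamma(-m) = gamma(m).
psi-weights needed (psi_j = theta_j + sum_i phi_i psi_{j-i}):
  psi_1 = theta_1 + phi_1 = 0.691 + (0.586) = 1.277
Right-hand sides:
  c_0 = sigma^2 (1 + theta_1 psi_1) = 4 * (1 + (0.691)(1.277)) = 4 * 1.882407 = 7.529628
  c_1 = sigma^2 theta_1 = 4 * (0.691) = 2.764
  c_2 = 0
Equations for k = 0 and k = 1 (AR order 1):
  gamma(0) = phi_1 gamma(1) + c_0
  gamma(1) = phi_1 gamma(0) + c_1
Substituting the second into the first: gamma(0) (1 - phi_1^2) = c_0 + phi_1 c_1, so
  gamma(0) = (c_0 + phi_1 c_1) / (1 - phi_1^2) = (7.529628 + (0.586)(2.764)) / (1 - (0.586)^2) = 9.149332 / 0.656604 = 13.934323.
Therefore gamma(0) = 13.9343 (to 4 decimal places).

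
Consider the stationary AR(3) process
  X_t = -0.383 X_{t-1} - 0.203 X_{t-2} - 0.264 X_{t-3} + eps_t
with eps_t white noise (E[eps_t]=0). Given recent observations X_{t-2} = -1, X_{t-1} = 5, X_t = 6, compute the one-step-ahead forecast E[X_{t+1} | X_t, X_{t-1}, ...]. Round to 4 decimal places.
E[X_{t+1} \mid \mathcal F_t] = -3.0490

For an AR(p) model X_t = c + sum_i phi_i X_{t-i} + eps_t, the
one-step-ahead conditional mean is
  E[X_{t+1} | X_t, ...] = c + sum_i phi_i X_{t+1-i}.
Substitute known values:
  E[X_{t+1} | ...] = (-0.383) * (6) + (-0.203) * (5) + (-0.264) * (-1)
                   = -3.0490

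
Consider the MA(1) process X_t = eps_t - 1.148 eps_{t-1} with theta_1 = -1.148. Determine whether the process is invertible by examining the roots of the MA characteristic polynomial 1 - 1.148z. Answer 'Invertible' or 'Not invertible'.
\text{Not invertible}

The MA(q) characteristic polynomial is P(z) = 1 - 1.148z.
Invertibility requires all roots to lie outside the unit circle, i.e. |z| > 1 for every root.
This is linear in z: 1 + (-1.148) z = 0  =>  z = -1/(-1.148) = 0.87108,  |z| = 0.87108.
Moduli of all roots: 0.8711.
All moduli strictly greater than 1? No.
Verdict: Not invertible.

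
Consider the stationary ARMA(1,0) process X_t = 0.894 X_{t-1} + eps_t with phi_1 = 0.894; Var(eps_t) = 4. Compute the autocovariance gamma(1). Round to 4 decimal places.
\gamma(1) = 17.8120

Multiply the model equation by X_{t-k} and take expectations. With theta_0 = psi_0 = 1 and psi_j the MA(infinity) weights, this gives
  gamma(k) - sum_i phi_i gamma(k-i) = c_k,
  c_k = sigma^2 * sum_{j=k..q} theta_j psi_{j-k}   (c_k = 0 for k > q),
using gamma(-m) = gamma(m).
Pure AR (q = 0): c_0 = sigma^2 = 4, c_k = 0 for k >= 1.
Equations for k = 0 and k = 1 (AR order 1):
  gamma(0) = phi_1 gamma(1) + c_0
  gamma(1) = phi_1 gamma(0) + c_1
Substituting the second into the first: gamma(0) (1 - phi_1^2) = c_0 + phi_1 c_1, so
  gamma(0) = c_0 / (1 - phi_1^2) = 4 / (1 - (0.894)^2) = 4 / 0.200764 = 19.923891.
  gamma(1) = phi_1 gamma(0) = (0.894)(19.923891) = 17.811958.
Therefore gamma(1) = 17.8120 (to 4 decimal places).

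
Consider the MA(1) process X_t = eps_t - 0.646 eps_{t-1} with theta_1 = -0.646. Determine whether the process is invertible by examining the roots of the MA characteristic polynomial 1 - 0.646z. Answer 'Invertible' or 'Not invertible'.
\text{Invertible}

The MA(q) characteristic polynomial is P(z) = 1 - 0.646z.
Invertibility requires all roots to lie outside the unit circle, i.e. |z| > 1 for every root.
This is linear in z: 1 + (-0.646) z = 0  =>  z = -1/(-0.646) = 1.547988,  |z| = 1.547988.
Moduli of all roots: 1.5480.
All moduli strictly greater than 1? Yes.
Verdict: Invertible.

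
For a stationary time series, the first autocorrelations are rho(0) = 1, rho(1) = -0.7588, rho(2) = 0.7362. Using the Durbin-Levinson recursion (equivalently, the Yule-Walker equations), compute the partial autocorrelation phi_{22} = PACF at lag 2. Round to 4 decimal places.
\phi_{22} = 0.3782

The PACF at lag k is phi_{kk}, the last component of the solution
to the Yule-Walker system G_k phi = r_k where
  (G_k)_{ij} = rho(|i - j|), (r_k)_i = rho(i), i,j = 1..k.
Equivalently, Durbin-Levinson gives phi_{kk} iteratively:
  phi_{11} = rho(1)
  phi_{kk} = [rho(k) - sum_{j=1..k-1} phi_{k-1,j} rho(k-j)]
            / [1 - sum_{j=1..k-1} phi_{k-1,j} rho(j)],
  phi_{k,j} = phi_{k-1,j} - phi_{kk} phi_{k-1,k-j},  j = 1..k-1.
Step k = 1:
  phi_11 = rho(1) = -0.7588.
Step k = 2:
  phi_22 = [rho(2) - phi_11 rho(1)] / [1 - phi_11 rho(1)] = [0.7362 - (-0.7588)(-0.7588)] / [1 - (-0.7588)(-0.7588)]
         = 0.16042256 / 0.42422256 = 0.3782.
Therefore phi_{22} = 0.3782.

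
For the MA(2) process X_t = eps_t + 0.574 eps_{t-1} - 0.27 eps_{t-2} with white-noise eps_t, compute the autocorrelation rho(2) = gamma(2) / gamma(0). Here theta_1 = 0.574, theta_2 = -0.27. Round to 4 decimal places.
\rho(2) = -0.1925

For an MA(q) process with theta_0 = 1, the autocovariance is
  gamma(k) = sigma^2 * sum_{i=0..q-k} theta_i * theta_{i+k},
and rho(k) = gamma(k) / gamma(0). Sigma^2 cancels.
  numerator   = (1)*(-0.27) = -0.27.
  denominator = (1)^2 + (0.574)^2 + (-0.27)^2 = 1.402376.
  rho(2) = -0.27 / 1.402376 = -0.1925.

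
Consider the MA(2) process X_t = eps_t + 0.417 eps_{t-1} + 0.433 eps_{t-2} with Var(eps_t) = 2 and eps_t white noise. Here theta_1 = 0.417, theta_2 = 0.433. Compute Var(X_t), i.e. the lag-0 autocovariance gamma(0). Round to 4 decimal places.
\gamma(0) = 2.7228

For an MA(q) process X_t = eps_t + sum_i theta_i eps_{t-i} with
Var(eps_t) = sigma^2, the variance is
  gamma(0) = sigma^2 * (1 + sum_i theta_i^2).
  sum_i theta_i^2 = (0.417)^2 + (0.433)^2 = 0.173889 + 0.187489 = 0.361378.
  gamma(0) = 2 * (1 + 0.361378) = 2 * 1.361378 = 2.722756, which rounds to 2.7228.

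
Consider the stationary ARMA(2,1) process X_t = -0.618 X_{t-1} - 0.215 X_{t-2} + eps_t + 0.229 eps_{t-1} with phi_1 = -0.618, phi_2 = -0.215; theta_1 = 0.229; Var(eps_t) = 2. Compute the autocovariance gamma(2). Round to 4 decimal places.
\gamma(2) = -0.0027

Multiply the model equation by X_{t-k} and take expectations. With theta_0 = psi_0 = 1 and psi_j the MA(infinity) weights, this gives
  gamma(k) - sum_i phi_i gamma(k-i) = c_k,
  c_k = sigma^2 * sum_{j=k..q} theta_j psi_{j-k}   (c_k = 0 for k > q),
using gamma(-m) = gamma(m).
psi-weights needed (psi_j = theta_j + sum_i phi_i psi_{j-i}):
  psi_1 = theta_1 + phi_1 = 0.229 + (-0.618) = -0.389
Right-hand sides:
  c_0 = sigma^2 (1 + theta_1 psi_1) = 2 * (1 + (0.229)(-0.389)) = 2 * 0.910919 = 1.821838
  c_1 = sigma^2 theta_1 = 2 * (0.229) = 0.458
  c_2 = 0
Equations for k = 0, 1, 2 (AR order 2, c_2 = 0):
  (E0) gamma(0) = phi_1 gamma(1) + phi_2 gamma(2) + c_0
  (E1) gamma(1) = phi_1 gamma(0) + phi_2 gamma(1) + c_1
  (E2) gamma(2) = phi_1 gamma(1) + phi_2 gamma(0)
From (E1): gamma(1) = A gamma(0) + B with
  A = phi_1 / (1 - phi_2) = -0.618 / 1.215 = -0.508642,   B = c_1 / (1 - phi_2) = 0.458 / 1.215 = 0.376955.
Insert (E2) into (E0): gamma(0) (1 - phi_2^2) = phi_1 (1 + phi_2) gamma(1) + c_0.
  phi_1 (1 + phi_2) = (-0.618)(0.785) = -0.48513,   1 - phi_2^2 = 0.953775.
Replace gamma(1) by A gamma(0) + B and collect gamma(0):
  gamma(0) [0.953775 - (-0.48513)(-0.508642)] = (-0.48513)(0.376955) + 1.821838
  gamma(0) * 0.707018 = 1.638966
  gamma(0) = 1.638966 / 0.707018 = 2.318141.
  gamma(1) = A gamma(0) + B = (-0.508642)(2.318141) + (0.376955) = -0.802149.
  gamma(2) = phi_1 gamma(1) + phi_2 gamma(0) = (-0.618)(-0.802149) + (-0.215)(2.318141) = -0.002672.
Therefore gamma(2) = -0.0027 (to 4 decimal places).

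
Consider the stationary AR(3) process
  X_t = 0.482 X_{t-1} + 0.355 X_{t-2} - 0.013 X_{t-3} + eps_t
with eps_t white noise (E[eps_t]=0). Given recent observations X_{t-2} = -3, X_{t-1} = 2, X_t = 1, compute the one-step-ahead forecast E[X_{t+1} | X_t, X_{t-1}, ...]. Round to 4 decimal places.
E[X_{t+1} \mid \mathcal F_t] = 1.2310

For an AR(p) model X_t = c + sum_i phi_i X_{t-i} + eps_t, the
one-step-ahead conditional mean is
  E[X_{t+1} | X_t, ...] = c + sum_i phi_i X_{t+1-i}.
Substitute known values:
  E[X_{t+1} | ...] = (0.482) * (1) + (0.355) * (2) + (-0.013) * (-3)
                   = 1.2310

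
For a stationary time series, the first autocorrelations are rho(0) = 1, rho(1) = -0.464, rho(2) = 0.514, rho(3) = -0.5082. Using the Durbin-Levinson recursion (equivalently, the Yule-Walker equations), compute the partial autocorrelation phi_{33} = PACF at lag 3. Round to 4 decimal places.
\phi_{33} = -0.2740

The PACF at lag k is phi_{kk}, the last component of the solution
to the Yule-Walker system G_k phi = r_k where
  (G_k)_{ij} = rho(|i - j|), (r_k)_i = rho(i), i,j = 1..k.
Equivalently, Durbin-Levinson gives phi_{kk} iteratively:
  phi_{11} = rho(1)
  phi_{kk} = [rho(k) - sum_{j=1..k-1} phi_{k-1,j} rho(k-j)]
            / [1 - sum_{j=1..k-1} phi_{k-1,j} rho(j)],
  phi_{k,j} = phi_{k-1,j} - phi_{kk} phi_{k-1,k-j},  j = 1..k-1.
Step k = 1:
  phi_11 = rho(1) = -0.464.
Step k = 2:
  phi_22 = [rho(2) - phi_11 rho(1)] / [1 - phi_11 rho(1)] = [0.514 - (-0.464)(-0.464)] / [1 - (-0.464)(-0.464)]
         = 0.298704 / 0.784704 = 0.380658.
  Update: phi_21 = phi_11 - phi_22 phi_11 = -0.464 - (0.380658)(-0.464) = -0.287375.
Step k = 3:
  phi_33 = [rho(3) - phi_21 rho(2) - phi_22 rho(1)] / [1 - phi_21 rho(1) - phi_22 rho(2)]
    numerator   = -0.5082 - (-0.287375)(0.514) - (0.380658)(-0.464) = -0.18386406
    denominator = 1 - (-0.287375)(-0.464) - (0.380658)(0.514) = 0.67099988
  phi_33 = -0.18386406 / 0.67099988 = -0.274.
Therefore phi_{33} = -0.2740.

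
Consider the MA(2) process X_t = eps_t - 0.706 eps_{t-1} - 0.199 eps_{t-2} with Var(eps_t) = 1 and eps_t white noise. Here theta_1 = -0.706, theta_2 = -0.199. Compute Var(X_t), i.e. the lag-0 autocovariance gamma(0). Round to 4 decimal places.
\gamma(0) = 1.5380

For an MA(q) process X_t = eps_t + sum_i theta_i eps_{t-i} with
Var(eps_t) = sigma^2, the variance is
  gamma(0) = sigma^2 * (1 + sum_i theta_i^2).
  sum_i theta_i^2 = (-0.706)^2 + (-0.199)^2 = 0.498436 + 0.039601 = 0.538037.
  gamma(0) = 1 * (1 + 0.538037) = 1 * 1.538037 = 1.538037, which rounds to 1.5380.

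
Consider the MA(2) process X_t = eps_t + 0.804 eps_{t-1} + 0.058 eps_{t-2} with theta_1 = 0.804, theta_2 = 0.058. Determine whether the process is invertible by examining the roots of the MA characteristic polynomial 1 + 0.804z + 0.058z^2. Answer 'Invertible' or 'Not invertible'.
\text{Invertible}

The MA(q) characteristic polynomial is P(z) = 1 + 0.804z + 0.058z^2.
Invertibility requires all roots to lie outside the unit circle, i.e. |z| > 1 for every root.
Set 1 + (0.804) z + (0.058) z^2 = 0, i.e. a z^2 + b z + c = 0 with a = 0.058, b = 0.804, c = 1.
Discriminant D = b^2 - 4ac = (0.804)^2 - 4*(0.058)*1 = 0.646416 - (0.232) = 0.414416.
D >= 0, so the roots are real: z = (-b +/- sqrt(D)) / (2a) = (-0.804 +/- 0.643752) / (0.116).
  z_1 = (-0.804 + 0.643752) / (0.116) = -1.3815,   |z_1| = 1.3815.
  z_2 = (-0.804 - 0.643752) / (0.116) = -12.4806,   |z_2| = 12.4806.
Moduli of all roots: 1.3815, 12.4806.
All moduli strictly greater than 1? Yes.
Verdict: Invertible.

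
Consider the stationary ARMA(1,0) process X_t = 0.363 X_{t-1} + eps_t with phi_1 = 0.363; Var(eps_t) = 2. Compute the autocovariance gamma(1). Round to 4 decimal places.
\gamma(1) = 0.8362

Multiply the model equation by X_{t-k} and take expectations. With theta_0 = psi_0 = 1 and psi_j the MA(infinity) weights, this gives
  gamma(k) - sum_i phi_i gamma(k-i) = c_k,
  c_k = sigma^2 * sum_{j=k..q} theta_j psi_{j-k}   (c_k = 0 for k > q),
using gamma(-m) = gamma(m).
Pure AR (q = 0): c_0 = sigma^2 = 2, c_k = 0 for k >= 1.
Equations for k = 0 and k = 1 (AR order 1):
  gamma(0) = phi_1 gamma(1) + c_0
  gamma(1) = phi_1 gamma(0) + c_1
Substituting the second into the first: gamma(0) (1 - phi_1^2) = c_0 + phi_1 c_1, so
  gamma(0) = c_0 / (1 - phi_1^2) = 2 / (1 - (0.363)^2) = 2 / 0.868231 = 2.303534.
  gamma(1) = phi_1 gamma(0) = (0.363)(2.303534) = 0.836183.
Therefore gamma(1) = 0.8362 (to 4 decimal places).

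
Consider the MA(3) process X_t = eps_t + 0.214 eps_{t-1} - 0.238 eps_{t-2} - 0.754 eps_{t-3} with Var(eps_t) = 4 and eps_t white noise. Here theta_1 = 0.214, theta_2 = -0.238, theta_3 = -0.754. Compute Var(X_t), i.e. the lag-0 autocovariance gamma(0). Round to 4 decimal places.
\gamma(0) = 6.6838

For an MA(q) process X_t = eps_t + sum_i theta_i eps_{t-i} with
Var(eps_t) = sigma^2, the variance is
  gamma(0) = sigma^2 * (1 + sum_i theta_i^2).
  sum_i theta_i^2 = (0.214)^2 + (-0.238)^2 + (-0.754)^2 = 0.045796 + 0.056644 + 0.568516 = 0.670956.
  gamma(0) = 4 * (1 + 0.670956) = 4 * 1.670956 = 6.683824, which rounds to 6.6838.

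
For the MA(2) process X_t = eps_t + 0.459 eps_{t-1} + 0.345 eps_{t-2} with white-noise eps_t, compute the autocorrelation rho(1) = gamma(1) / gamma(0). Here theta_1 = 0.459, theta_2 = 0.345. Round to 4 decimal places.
\rho(1) = 0.4643

For an MA(q) process with theta_0 = 1, the autocovariance is
  gamma(k) = sigma^2 * sum_{i=0..q-k} theta_i * theta_{i+k},
and rho(k) = gamma(k) / gamma(0). Sigma^2 cancels.
  numerator   = (1)*(0.459) + (0.459)*(0.345) = 0.617355.
  denominator = (1)^2 + (0.459)^2 + (0.345)^2 = 1.329706.
  rho(1) = 0.617355 / 1.329706 = 0.4643.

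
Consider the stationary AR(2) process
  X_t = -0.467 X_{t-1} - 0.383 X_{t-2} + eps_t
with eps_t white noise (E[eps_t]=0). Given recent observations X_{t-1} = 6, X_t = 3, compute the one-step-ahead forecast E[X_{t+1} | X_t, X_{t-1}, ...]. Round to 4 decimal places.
E[X_{t+1} \mid \mathcal F_t] = -3.6990

For an AR(p) model X_t = c + sum_i phi_i X_{t-i} + eps_t, the
one-step-ahead conditional mean is
  E[X_{t+1} | X_t, ...] = c + sum_i phi_i X_{t+1-i}.
Substitute known values:
  E[X_{t+1} | ...] = (-0.467) * (3) + (-0.383) * (6)
                   = -3.6990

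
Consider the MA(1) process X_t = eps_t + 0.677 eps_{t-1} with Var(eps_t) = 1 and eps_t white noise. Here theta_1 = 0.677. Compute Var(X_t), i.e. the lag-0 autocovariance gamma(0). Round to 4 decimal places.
\gamma(0) = 1.4583

For an MA(q) process X_t = eps_t + sum_i theta_i eps_{t-i} with
Var(eps_t) = sigma^2, the variance is
  gamma(0) = sigma^2 * (1 + sum_i theta_i^2).
  sum_i theta_i^2 = (0.677)^2 = 0.458329.
  gamma(0) = 1 * (1 + 0.458329) = 1 * 1.458329 = 1.458329, which rounds to 1.4583.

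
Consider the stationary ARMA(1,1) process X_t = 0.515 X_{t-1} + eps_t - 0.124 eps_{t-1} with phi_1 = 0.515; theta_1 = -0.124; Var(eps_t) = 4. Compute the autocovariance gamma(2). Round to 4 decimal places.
\gamma(2) = 1.0262

Multiply the model equation by X_{t-k} and take expectations. With theta_0 = psi_0 = 1 and psi_j the MA(infinity) weights, this gives
  gamma(k) - sum_i phi_i gamma(k-i) = c_k,
  c_k = sigma^2 * sum_{j=k..q} theta_j psi_{j-k}   (c_k = 0 for k > q),
using gamma(-m) = gamma(m).
psi-weights needed (psi_j = theta_j + sum_i phi_i psi_{j-i}):
  psi_1 = theta_1 + phi_1 = -0.124 + (0.515) = 0.391
Right-hand sides:
  c_0 = sigma^2 (1 + theta_1 psi_1) = 4 * (1 + (-0.124)(0.391)) = 4 * 0.951516 = 3.806064
  c_1 = sigma^2 theta_1 = 4 * (-0.124) = -0.496
  c_2 = 0
Equations for k = 0 and k = 1 (AR order 1):
  gamma(0) = phi_1 gamma(1) + c_0
  gamma(1) = phi_1 gamma(0) + c_1
Substituting the second into the first: gamma(0) (1 - phi_1^2) = c_0 + phi_1 c_1, so
  gamma(0) = (c_0 + phi_1 c_1) / (1 - phi_1^2) = (3.806064 + (0.515)(-0.496)) / (1 - (0.515)^2) = 3.550624 / 0.734775 = 4.83226.
  gamma(1) = phi_1 gamma(0) + c_1 = (0.515)(4.83226) + (-0.496) = 1.992614.
For k = 2 (> q): gamma(2) = phi_1 gamma(1) = (0.515)(1.992614) = 1.026196.
Therefore gamma(2) = 1.0262 (to 4 decimal places).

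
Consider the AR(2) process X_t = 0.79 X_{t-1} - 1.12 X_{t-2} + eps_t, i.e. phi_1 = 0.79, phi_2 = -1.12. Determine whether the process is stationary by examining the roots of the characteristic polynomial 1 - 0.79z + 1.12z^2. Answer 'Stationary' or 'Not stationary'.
\text{Not stationary}

The AR(p) characteristic polynomial is P(z) = 1 - 0.79z + 1.12z^2.
Stationarity requires all roots to lie outside the unit circle, i.e. |z| > 1 for every root.
Set 1 + (-0.79) z + (1.12) z^2 = 0, i.e. a z^2 + b z + c = 0 with a = 1.12, b = -0.79, c = 1.
Discriminant D = b^2 - 4ac = (-0.79)^2 - 4*(1.12)*1 = 0.6241 - (4.48) = -3.8559.
D < 0, so the roots are the complex-conjugate pair z = (-b +/- i sqrt(-D)) / (2a) = 0.3527 +/- 0.8766i.
For a conjugate pair |z|^2 = z * conj(z) = (product of roots) = c/a = 1/(1.12) = 0.892857, so |z| = sqrt(0.892857) = 0.9449 for both roots.
Moduli of all roots: 0.9449, 0.9449.
All moduli strictly greater than 1? No.
Verdict: Not stationary.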